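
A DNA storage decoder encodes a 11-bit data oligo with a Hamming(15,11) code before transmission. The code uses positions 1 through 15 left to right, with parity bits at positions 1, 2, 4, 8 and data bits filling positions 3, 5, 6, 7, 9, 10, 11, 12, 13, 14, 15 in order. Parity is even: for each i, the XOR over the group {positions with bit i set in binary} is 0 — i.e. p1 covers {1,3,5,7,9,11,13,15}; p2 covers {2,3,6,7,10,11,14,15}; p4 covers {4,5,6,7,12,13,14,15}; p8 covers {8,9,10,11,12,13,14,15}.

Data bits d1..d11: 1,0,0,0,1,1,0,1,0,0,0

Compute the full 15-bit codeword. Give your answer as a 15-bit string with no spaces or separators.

001100011101000

Place data at non-parity positions: p1 p2 1 p4 0 0 0 p8 1 1 0 1 0 0 0
p1 (pos 1,3,5,7,9,11,13,15): XOR of data positions = 1⊕0⊕0⊕1⊕0⊕0⊕0 = 0
p2 (pos 2,3,6,7,10,11,14,15): XOR of data positions = 1⊕0⊕0⊕1⊕0⊕0⊕0 = 0
p4 (pos 4,5,6,7,12,13,14,15): XOR of data positions = 0⊕0⊕0⊕1⊕0⊕0⊕0 = 1
p8 (pos 8,9,10,11,12,13,14,15): XOR of data positions = 1⊕1⊕0⊕1⊕0⊕0⊕0 = 1
Codeword: 001100011101000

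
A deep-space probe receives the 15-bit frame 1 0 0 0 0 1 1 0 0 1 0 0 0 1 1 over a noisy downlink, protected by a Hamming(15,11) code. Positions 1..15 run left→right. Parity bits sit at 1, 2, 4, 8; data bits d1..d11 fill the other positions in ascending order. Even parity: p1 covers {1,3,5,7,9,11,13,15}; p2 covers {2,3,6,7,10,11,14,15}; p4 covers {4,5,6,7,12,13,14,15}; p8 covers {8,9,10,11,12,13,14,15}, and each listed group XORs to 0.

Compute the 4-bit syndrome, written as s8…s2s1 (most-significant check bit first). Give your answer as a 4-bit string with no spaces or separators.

s1 (pos 1,3,5,7,9,11,13,15): 1⊕0⊕0⊕1⊕0⊕0⊕0⊕1 = 1
s2 (pos 2,3,6,7,10,11,14,15): 0⊕0⊕1⊕1⊕1⊕0⊕1⊕1 = 1
s4 (pos 4,5,6,7,12,13,14,15): 0⊕0⊕1⊕1⊕0⊕0⊕1⊕1 = 0
s8 (pos 8,9,10,11,12,13,14,15): 0⊕0⊕1⊕0⊕0⊕0⊕1⊕1 = 1
Syndrome s8…s1 = 1011 → error at position 11.

1011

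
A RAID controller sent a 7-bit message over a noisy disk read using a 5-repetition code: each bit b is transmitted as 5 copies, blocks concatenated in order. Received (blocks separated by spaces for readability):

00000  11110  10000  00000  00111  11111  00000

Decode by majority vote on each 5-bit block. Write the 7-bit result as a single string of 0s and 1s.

0100110

Block 1 (00000): 0 ones → 0
Block 2 (11110): 4 ones → 1
Block 3 (10000): 1 one → 0
Block 4 (00000): 0 ones → 0
Block 5 (00111): 3 ones → 1
Block 6 (11111): 5 ones → 1
Block 7 (00000): 0 ones → 0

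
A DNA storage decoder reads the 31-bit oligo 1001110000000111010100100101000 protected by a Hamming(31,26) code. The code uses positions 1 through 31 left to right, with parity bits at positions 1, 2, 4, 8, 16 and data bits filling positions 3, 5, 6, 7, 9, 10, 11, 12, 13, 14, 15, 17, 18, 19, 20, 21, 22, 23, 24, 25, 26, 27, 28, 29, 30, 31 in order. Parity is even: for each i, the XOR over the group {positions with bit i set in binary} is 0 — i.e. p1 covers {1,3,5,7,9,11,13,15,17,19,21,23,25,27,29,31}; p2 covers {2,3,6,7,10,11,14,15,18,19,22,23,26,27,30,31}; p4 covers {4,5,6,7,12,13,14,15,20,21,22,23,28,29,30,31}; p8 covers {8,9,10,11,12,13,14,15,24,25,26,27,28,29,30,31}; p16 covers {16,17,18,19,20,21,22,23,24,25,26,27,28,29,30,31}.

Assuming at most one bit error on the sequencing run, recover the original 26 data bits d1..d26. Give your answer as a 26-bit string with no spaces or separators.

s1 (pos 1,3,5,7,9,11,13,15,17,19,21,23,25,27,29,31): 1⊕0⊕1⊕0⊕0⊕0⊕0⊕1⊕0⊕0⊕0⊕1⊕0⊕0⊕0⊕0 = 0
s2 (pos 2,3,6,7,10,11,14,15,18,19,22,23,26,27,30,31): 0⊕0⊕1⊕0⊕0⊕0⊕1⊕1⊕1⊕0⊕0⊕1⊕1⊕0⊕0⊕0 = 0
s4 (pos 4,5,6,7,12,13,14,15,20,21,22,23,28,29,30,31): 1⊕1⊕1⊕0⊕0⊕0⊕1⊕1⊕1⊕0⊕0⊕1⊕1⊕0⊕0⊕0 = 0
s8 (pos 8,9,10,11,12,13,14,15,24,25,26,27,28,29,30,31): 0⊕0⊕0⊕0⊕0⊕0⊕1⊕1⊕0⊕0⊕1⊕0⊕1⊕0⊕0⊕0 = 0
s16 (pos 16,17,18,19,20,21,22,23,24,25,26,27,28,29,30,31): 1⊕0⊕1⊕0⊕1⊕0⊕0⊕1⊕0⊕0⊕1⊕0⊕1⊕0⊕0⊕0 = 0
Syndrome s16…s1 = 00000 → no error.
Read data bits from positions 3,5,6,7,9,10,11,12,13,14,15,17,18,19,20,21,22,23,24,25,26,27,28,29,30,31: 01100000011010100100101000

01100000011010100100101000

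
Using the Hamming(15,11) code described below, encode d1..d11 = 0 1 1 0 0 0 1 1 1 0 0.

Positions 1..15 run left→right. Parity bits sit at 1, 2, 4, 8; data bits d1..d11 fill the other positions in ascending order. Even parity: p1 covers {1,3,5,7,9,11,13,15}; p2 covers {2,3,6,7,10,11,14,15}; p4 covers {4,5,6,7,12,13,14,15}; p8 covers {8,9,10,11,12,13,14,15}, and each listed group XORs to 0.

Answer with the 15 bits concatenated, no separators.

100011010011100

Place data at non-parity positions: p1 p2 0 p4 1 1 0 p8 0 0 1 1 1 0 0
p1 (pos 1,3,5,7,9,11,13,15): XOR of data positions = 0⊕1⊕0⊕0⊕1⊕1⊕0 = 1
p2 (pos 2,3,6,7,10,11,14,15): XOR of data positions = 0⊕1⊕0⊕0⊕1⊕0⊕0 = 0
p4 (pos 4,5,6,7,12,13,14,15): XOR of data positions = 1⊕1⊕0⊕1⊕1⊕0⊕0 = 0
p8 (pos 8,9,10,11,12,13,14,15): XOR of data positions = 0⊕0⊕1⊕1⊕1⊕0⊕0 = 1
Codeword: 100011010011100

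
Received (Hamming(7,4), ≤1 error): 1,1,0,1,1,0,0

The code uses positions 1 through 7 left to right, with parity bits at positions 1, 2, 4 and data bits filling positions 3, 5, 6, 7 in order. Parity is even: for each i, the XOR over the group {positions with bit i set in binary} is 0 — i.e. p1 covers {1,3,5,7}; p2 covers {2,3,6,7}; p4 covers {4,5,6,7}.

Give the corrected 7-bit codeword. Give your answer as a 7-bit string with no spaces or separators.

1001100

s1 (pos 1,3,5,7): 1⊕0⊕1⊕0 = 0
s2 (pos 2,3,6,7): 1⊕0⊕0⊕0 = 1
s4 (pos 4,5,6,7): 1⊕1⊕0⊕0 = 0
Syndrome s4…s1 = 010 → error at position 2.
Flip position 2: 1101100 → 1001100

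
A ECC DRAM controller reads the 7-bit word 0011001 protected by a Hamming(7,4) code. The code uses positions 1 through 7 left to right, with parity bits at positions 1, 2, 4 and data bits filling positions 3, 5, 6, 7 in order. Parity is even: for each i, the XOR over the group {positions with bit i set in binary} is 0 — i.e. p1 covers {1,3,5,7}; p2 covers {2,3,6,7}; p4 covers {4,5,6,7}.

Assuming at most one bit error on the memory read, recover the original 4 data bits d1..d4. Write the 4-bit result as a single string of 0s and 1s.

1001

s1 (pos 1,3,5,7): 0⊕1⊕0⊕1 = 0
s2 (pos 2,3,6,7): 0⊕1⊕0⊕1 = 0
s4 (pos 4,5,6,7): 1⊕0⊕0⊕1 = 0
Syndrome s4…s1 = 000 → no error.
Read data bits from positions 3,5,6,7: 1001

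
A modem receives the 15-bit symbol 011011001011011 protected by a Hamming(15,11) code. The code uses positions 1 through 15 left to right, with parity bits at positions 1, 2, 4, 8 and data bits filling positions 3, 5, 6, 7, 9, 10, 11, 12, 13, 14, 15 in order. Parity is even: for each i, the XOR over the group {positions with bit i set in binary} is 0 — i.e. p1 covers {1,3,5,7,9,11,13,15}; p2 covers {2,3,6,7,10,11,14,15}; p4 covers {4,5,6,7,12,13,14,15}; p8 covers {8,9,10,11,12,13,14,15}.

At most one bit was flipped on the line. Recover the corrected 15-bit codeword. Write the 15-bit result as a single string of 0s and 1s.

s1 (pos 1,3,5,7,9,11,13,15): 0⊕1⊕1⊕0⊕1⊕1⊕0⊕1 = 1
s2 (pos 2,3,6,7,10,11,14,15): 1⊕1⊕1⊕0⊕0⊕1⊕1⊕1 = 0
s4 (pos 4,5,6,7,12,13,14,15): 0⊕1⊕1⊕0⊕1⊕0⊕1⊕1 = 1
s8 (pos 8,9,10,11,12,13,14,15): 0⊕1⊕0⊕1⊕1⊕0⊕1⊕1 = 1
Syndrome s8…s1 = 1101 → error at position 13.
Flip position 13: 011011001011011 → 011011001011111

011011001011111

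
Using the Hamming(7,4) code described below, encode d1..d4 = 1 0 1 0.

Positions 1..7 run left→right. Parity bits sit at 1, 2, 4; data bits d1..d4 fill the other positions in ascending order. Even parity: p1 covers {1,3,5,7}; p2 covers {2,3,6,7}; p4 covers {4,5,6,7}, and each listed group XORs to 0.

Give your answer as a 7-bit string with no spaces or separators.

1011010

Place data at non-parity positions: p1 p2 1 p4 0 1 0
p1 (pos 1,3,5,7): XOR of data positions = 1⊕0⊕0 = 1
p2 (pos 2,3,6,7): XOR of data positions = 1⊕1⊕0 = 0
p4 (pos 4,5,6,7): XOR of data positions = 0⊕1⊕0 = 1
Codeword: 1011010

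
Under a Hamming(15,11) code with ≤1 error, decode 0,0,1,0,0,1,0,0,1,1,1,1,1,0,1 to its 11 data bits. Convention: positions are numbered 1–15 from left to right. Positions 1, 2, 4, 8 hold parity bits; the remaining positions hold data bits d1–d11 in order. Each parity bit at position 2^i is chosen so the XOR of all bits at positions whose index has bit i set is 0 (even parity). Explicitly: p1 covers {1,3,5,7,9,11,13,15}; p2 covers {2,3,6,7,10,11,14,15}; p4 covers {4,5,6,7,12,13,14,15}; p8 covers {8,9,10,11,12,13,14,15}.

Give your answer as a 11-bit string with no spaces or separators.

s1 (pos 1,3,5,7,9,11,13,15): 0⊕1⊕0⊕0⊕1⊕1⊕1⊕1 = 1
s2 (pos 2,3,6,7,10,11,14,15): 0⊕1⊕1⊕0⊕1⊕1⊕0⊕1 = 1
s4 (pos 4,5,6,7,12,13,14,15): 0⊕0⊕1⊕0⊕1⊕1⊕0⊕1 = 0
s8 (pos 8,9,10,11,12,13,14,15): 0⊕1⊕1⊕1⊕1⊕1⊕0⊕1 = 0
Syndrome s8…s1 = 0011 → error at position 3.
Flip position 3: 001001001111101 → 000001001111101
Read data bits from positions 3,5,6,7,9,10,11,12,13,14,15: 00101111101

00101111101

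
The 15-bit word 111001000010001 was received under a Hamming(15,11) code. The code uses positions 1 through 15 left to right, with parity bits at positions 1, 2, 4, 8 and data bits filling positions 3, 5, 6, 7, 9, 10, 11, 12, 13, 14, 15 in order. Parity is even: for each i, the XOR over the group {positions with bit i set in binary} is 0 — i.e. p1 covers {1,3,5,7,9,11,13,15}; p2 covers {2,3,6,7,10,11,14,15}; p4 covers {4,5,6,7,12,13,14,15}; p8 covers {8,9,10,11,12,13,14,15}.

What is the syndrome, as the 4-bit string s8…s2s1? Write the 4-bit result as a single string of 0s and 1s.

0010

s1 (pos 1,3,5,7,9,11,13,15): 1⊕1⊕0⊕0⊕0⊕1⊕0⊕1 = 0
s2 (pos 2,3,6,7,10,11,14,15): 1⊕1⊕1⊕0⊕0⊕1⊕0⊕1 = 1
s4 (pos 4,5,6,7,12,13,14,15): 0⊕0⊕1⊕0⊕0⊕0⊕0⊕1 = 0
s8 (pos 8,9,10,11,12,13,14,15): 0⊕0⊕0⊕1⊕0⊕0⊕0⊕1 = 0
Syndrome s8…s1 = 0010 → error at position 2.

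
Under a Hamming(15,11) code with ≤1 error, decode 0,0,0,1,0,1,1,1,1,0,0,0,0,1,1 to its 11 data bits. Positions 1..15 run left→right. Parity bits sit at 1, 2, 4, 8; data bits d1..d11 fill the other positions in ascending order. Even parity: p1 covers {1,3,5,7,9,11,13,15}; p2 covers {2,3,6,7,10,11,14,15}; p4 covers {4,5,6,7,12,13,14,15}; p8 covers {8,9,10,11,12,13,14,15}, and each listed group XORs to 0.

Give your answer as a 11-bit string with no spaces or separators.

s1 (pos 1,3,5,7,9,11,13,15): 0⊕0⊕0⊕1⊕1⊕0⊕0⊕1 = 1
s2 (pos 2,3,6,7,10,11,14,15): 0⊕0⊕1⊕1⊕0⊕0⊕1⊕1 = 0
s4 (pos 4,5,6,7,12,13,14,15): 1⊕0⊕1⊕1⊕0⊕0⊕1⊕1 = 1
s8 (pos 8,9,10,11,12,13,14,15): 1⊕1⊕0⊕0⊕0⊕0⊕1⊕1 = 0
Syndrome s8…s1 = 0101 → error at position 5.
Flip position 5: 000101111000011 → 000111111000011
Read data bits from positions 3,5,6,7,9,10,11,12,13,14,15: 01111000011

01111000011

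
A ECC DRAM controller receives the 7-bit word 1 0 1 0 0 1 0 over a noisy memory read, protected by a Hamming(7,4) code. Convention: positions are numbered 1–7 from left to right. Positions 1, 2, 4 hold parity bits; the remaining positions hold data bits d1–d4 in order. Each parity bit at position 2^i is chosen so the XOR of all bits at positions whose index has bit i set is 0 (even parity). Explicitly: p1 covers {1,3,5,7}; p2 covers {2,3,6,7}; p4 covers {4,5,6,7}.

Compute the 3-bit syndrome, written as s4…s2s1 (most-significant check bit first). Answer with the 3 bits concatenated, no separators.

s1 (pos 1,3,5,7): 1⊕1⊕0⊕0 = 0
s2 (pos 2,3,6,7): 0⊕1⊕1⊕0 = 0
s4 (pos 4,5,6,7): 0⊕0⊕1⊕0 = 1
Syndrome s4…s1 = 100 → error at position 4.

100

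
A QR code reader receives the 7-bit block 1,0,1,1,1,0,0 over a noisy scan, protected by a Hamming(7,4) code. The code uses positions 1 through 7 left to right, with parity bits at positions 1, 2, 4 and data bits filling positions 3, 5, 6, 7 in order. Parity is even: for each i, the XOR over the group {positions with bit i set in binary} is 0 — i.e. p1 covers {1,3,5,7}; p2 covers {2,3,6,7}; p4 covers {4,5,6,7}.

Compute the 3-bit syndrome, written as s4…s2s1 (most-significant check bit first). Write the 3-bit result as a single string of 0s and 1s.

011

s1 (pos 1,3,5,7): 1⊕1⊕1⊕0 = 1
s2 (pos 2,3,6,7): 0⊕1⊕0⊕0 = 1
s4 (pos 4,5,6,7): 1⊕1⊕0⊕0 = 0
Syndrome s4…s1 = 011 → error at position 3.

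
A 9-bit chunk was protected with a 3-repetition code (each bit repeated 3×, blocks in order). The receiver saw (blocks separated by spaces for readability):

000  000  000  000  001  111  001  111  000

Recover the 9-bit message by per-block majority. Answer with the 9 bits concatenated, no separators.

Block 1 (000): 0 ones → 0
Block 2 (000): 0 ones → 0
Block 3 (000): 0 ones → 0
Block 4 (000): 0 ones → 0
Block 5 (001): 1 one → 0
Block 6 (111): 3 ones → 1
Block 7 (001): 1 one → 0
Block 8 (111): 3 ones → 1
Block 9 (000): 0 ones → 0

000001010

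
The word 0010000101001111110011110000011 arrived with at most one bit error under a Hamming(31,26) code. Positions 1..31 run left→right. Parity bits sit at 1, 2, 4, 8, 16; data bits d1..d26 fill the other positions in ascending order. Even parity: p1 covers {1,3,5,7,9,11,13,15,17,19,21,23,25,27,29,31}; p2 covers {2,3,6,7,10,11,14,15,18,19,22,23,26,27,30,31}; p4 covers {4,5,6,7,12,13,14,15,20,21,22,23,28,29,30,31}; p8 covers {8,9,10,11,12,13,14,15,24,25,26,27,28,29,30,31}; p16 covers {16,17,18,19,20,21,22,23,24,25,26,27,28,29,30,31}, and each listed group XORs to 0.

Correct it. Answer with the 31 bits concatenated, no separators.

s1 (pos 1,3,5,7,9,11,13,15,17,19,21,23,25,27,29,31): 0⊕1⊕0⊕0⊕0⊕0⊕1⊕1⊕1⊕0⊕1⊕1⊕0⊕0⊕0⊕1 = 1
s2 (pos 2,3,6,7,10,11,14,15,18,19,22,23,26,27,30,31): 0⊕1⊕0⊕0⊕1⊕0⊕1⊕1⊕1⊕0⊕1⊕1⊕0⊕0⊕1⊕1 = 1
s4 (pos 4,5,6,7,12,13,14,15,20,21,22,23,28,29,30,31): 0⊕0⊕0⊕0⊕0⊕1⊕1⊕1⊕0⊕1⊕1⊕1⊕0⊕0⊕1⊕1 = 0
s8 (pos 8,9,10,11,12,13,14,15,24,25,26,27,28,29,30,31): 1⊕0⊕1⊕0⊕0⊕1⊕1⊕1⊕1⊕0⊕0⊕0⊕0⊕0⊕1⊕1 = 0
s16 (pos 16,17,18,19,20,21,22,23,24,25,26,27,28,29,30,31): 1⊕1⊕1⊕0⊕0⊕1⊕1⊕1⊕1⊕0⊕0⊕0⊕0⊕0⊕1⊕1 = 1
Syndrome s16…s1 = 10011 → error at position 19.
Flip position 19: 0010000101001111110011110000011 → 0010000101001111111011110000011

0010000101001111111011110000011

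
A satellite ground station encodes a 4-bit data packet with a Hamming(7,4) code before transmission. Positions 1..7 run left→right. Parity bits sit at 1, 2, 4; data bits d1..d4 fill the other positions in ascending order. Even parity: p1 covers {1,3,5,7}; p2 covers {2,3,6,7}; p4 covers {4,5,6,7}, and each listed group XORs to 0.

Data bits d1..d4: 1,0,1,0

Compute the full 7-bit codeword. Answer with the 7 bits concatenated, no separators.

1011010

Place data at non-parity positions: p1 p2 1 p4 0 1 0
p1 (pos 1,3,5,7): XOR of data positions = 1⊕0⊕0 = 1
p2 (pos 2,3,6,7): XOR of data positions = 1⊕1⊕0 = 0
p4 (pos 4,5,6,7): XOR of data positions = 0⊕1⊕0 = 1
Codeword: 1011010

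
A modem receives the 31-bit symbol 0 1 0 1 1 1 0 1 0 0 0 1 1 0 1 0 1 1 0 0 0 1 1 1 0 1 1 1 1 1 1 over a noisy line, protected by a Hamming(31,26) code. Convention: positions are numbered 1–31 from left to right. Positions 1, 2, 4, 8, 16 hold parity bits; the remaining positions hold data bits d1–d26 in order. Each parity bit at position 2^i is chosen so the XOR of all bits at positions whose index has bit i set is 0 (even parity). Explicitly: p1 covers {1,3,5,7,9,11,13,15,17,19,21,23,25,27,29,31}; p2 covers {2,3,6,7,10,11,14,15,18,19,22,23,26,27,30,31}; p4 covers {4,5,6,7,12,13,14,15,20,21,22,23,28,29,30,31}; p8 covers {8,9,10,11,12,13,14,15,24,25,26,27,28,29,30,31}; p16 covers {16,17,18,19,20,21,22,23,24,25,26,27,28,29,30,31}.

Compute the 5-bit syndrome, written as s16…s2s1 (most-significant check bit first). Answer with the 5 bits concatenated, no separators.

11000

s1 (pos 1,3,5,7,9,11,13,15,17,19,21,23,25,27,29,31): 0⊕0⊕1⊕0⊕0⊕0⊕1⊕1⊕1⊕0⊕0⊕1⊕0⊕1⊕1⊕1 = 0
s2 (pos 2,3,6,7,10,11,14,15,18,19,22,23,26,27,30,31): 1⊕0⊕1⊕0⊕0⊕0⊕0⊕1⊕1⊕0⊕1⊕1⊕1⊕1⊕1⊕1 = 0
s4 (pos 4,5,6,7,12,13,14,15,20,21,22,23,28,29,30,31): 1⊕1⊕1⊕0⊕1⊕1⊕0⊕1⊕0⊕0⊕1⊕1⊕1⊕1⊕1⊕1 = 0
s8 (pos 8,9,10,11,12,13,14,15,24,25,26,27,28,29,30,31): 1⊕0⊕0⊕0⊕1⊕1⊕0⊕1⊕1⊕0⊕1⊕1⊕1⊕1⊕1⊕1 = 1
s16 (pos 16,17,18,19,20,21,22,23,24,25,26,27,28,29,30,31): 0⊕1⊕1⊕0⊕0⊕0⊕1⊕1⊕1⊕0⊕1⊕1⊕1⊕1⊕1⊕1 = 1
Syndrome s16…s1 = 11000 → error at position 24.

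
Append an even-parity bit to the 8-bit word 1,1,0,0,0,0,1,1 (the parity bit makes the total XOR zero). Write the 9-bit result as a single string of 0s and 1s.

XOR of the 8 data bits: 1⊕1⊕0⊕0⊕0⊕0⊕1⊕1 = 0
Parity bit = 0 (so all 9 bits XOR to 0).

110000110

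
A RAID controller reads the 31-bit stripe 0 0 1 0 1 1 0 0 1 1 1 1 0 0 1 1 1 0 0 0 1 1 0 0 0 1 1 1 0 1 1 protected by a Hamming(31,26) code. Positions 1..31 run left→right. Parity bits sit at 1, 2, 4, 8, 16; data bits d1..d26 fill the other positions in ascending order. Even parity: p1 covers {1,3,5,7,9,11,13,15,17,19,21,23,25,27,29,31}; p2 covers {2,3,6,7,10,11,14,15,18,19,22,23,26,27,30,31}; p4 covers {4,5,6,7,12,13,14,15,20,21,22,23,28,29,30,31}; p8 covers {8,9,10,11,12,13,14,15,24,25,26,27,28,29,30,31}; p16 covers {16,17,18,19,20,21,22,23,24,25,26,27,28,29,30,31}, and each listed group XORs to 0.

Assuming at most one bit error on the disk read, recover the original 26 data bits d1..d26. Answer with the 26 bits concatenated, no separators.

s1 (pos 1,3,5,7,9,11,13,15,17,19,21,23,25,27,29,31): 0⊕1⊕1⊕0⊕1⊕1⊕0⊕1⊕1⊕0⊕1⊕0⊕0⊕1⊕0⊕1 = 1
s2 (pos 2,3,6,7,10,11,14,15,18,19,22,23,26,27,30,31): 0⊕1⊕1⊕0⊕1⊕1⊕0⊕1⊕0⊕0⊕1⊕0⊕1⊕1⊕1⊕1 = 0
s4 (pos 4,5,6,7,12,13,14,15,20,21,22,23,28,29,30,31): 0⊕1⊕1⊕0⊕1⊕0⊕0⊕1⊕0⊕1⊕1⊕0⊕1⊕0⊕1⊕1 = 1
s8 (pos 8,9,10,11,12,13,14,15,24,25,26,27,28,29,30,31): 0⊕1⊕1⊕1⊕1⊕0⊕0⊕1⊕0⊕0⊕1⊕1⊕1⊕0⊕1⊕1 = 0
s16 (pos 16,17,18,19,20,21,22,23,24,25,26,27,28,29,30,31): 1⊕1⊕0⊕0⊕0⊕1⊕1⊕0⊕0⊕0⊕1⊕1⊕1⊕0⊕1⊕1 = 1
Syndrome s16…s1 = 10101 → error at position 21.
Flip position 21: 0010110011110011100011000111011 → 0010110011110011100001000111011
Read data bits from positions 3,5,6,7,9,10,11,12,13,14,15,17,18,19,20,21,22,23,24,25,26,27,28,29,30,31: 11101111001100001000111011

11101111001100001000111011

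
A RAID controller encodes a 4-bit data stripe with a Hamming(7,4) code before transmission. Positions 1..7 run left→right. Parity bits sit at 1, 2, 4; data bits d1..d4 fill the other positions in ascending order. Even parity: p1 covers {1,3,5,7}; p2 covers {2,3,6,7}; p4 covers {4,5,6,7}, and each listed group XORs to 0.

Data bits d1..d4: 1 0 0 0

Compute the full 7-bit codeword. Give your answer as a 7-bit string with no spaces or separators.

Place data at non-parity positions: p1 p2 1 p4 0 0 0
p1 (pos 1,3,5,7): XOR of data positions = 1⊕0⊕0 = 1
p2 (pos 2,3,6,7): XOR of data positions = 1⊕0⊕0 = 1
p4 (pos 4,5,6,7): XOR of data positions = 0⊕0⊕0 = 0
Codeword: 1110000

1110000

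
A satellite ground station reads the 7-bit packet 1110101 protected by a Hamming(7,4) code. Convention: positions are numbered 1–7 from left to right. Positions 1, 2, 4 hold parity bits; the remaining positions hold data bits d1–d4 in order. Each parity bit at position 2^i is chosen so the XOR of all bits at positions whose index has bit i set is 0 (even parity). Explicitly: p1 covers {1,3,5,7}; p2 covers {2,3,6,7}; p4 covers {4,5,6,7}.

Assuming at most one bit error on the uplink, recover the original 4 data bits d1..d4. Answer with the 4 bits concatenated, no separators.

s1 (pos 1,3,5,7): 1⊕1⊕1⊕1 = 0
s2 (pos 2,3,6,7): 1⊕1⊕0⊕1 = 1
s4 (pos 4,5,6,7): 0⊕1⊕0⊕1 = 0
Syndrome s4…s1 = 010 → error at position 2.
Flip position 2: 1110101 → 1010101
Read data bits from positions 3,5,6,7: 1101

1101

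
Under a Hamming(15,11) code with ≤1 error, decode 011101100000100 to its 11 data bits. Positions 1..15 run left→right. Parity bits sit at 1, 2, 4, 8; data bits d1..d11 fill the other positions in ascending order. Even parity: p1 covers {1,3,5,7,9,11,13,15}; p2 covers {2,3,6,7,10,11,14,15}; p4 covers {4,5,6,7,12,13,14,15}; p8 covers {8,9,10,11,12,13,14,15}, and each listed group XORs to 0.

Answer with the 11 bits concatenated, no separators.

10111000100

s1 (pos 1,3,5,7,9,11,13,15): 0⊕1⊕0⊕1⊕0⊕0⊕1⊕0 = 1
s2 (pos 2,3,6,7,10,11,14,15): 1⊕1⊕1⊕1⊕0⊕0⊕0⊕0 = 0
s4 (pos 4,5,6,7,12,13,14,15): 1⊕0⊕1⊕1⊕0⊕1⊕0⊕0 = 0
s8 (pos 8,9,10,11,12,13,14,15): 0⊕0⊕0⊕0⊕0⊕1⊕0⊕0 = 1
Syndrome s8…s1 = 1001 → error at position 9.
Flip position 9: 011101100000100 → 011101101000100
Read data bits from positions 3,5,6,7,9,10,11,12,13,14,15: 10111000100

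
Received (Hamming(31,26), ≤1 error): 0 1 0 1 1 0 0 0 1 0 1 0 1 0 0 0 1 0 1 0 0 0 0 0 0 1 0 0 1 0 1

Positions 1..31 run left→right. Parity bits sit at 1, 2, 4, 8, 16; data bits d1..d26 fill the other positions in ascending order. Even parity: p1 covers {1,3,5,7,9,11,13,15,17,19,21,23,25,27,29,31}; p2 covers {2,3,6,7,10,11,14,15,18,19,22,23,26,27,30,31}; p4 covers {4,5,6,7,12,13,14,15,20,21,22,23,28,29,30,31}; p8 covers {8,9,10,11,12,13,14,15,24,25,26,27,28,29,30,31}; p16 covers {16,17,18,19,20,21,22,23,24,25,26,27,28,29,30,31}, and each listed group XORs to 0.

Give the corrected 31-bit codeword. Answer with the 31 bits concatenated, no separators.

s1 (pos 1,3,5,7,9,11,13,15,17,19,21,23,25,27,29,31): 0⊕0⊕1⊕0⊕1⊕1⊕1⊕0⊕1⊕1⊕0⊕0⊕0⊕0⊕1⊕1 = 0
s2 (pos 2,3,6,7,10,11,14,15,18,19,22,23,26,27,30,31): 1⊕0⊕0⊕0⊕0⊕1⊕0⊕0⊕0⊕1⊕0⊕0⊕1⊕0⊕0⊕1 = 1
s4 (pos 4,5,6,7,12,13,14,15,20,21,22,23,28,29,30,31): 1⊕1⊕0⊕0⊕0⊕1⊕0⊕0⊕0⊕0⊕0⊕0⊕0⊕1⊕0⊕1 = 1
s8 (pos 8,9,10,11,12,13,14,15,24,25,26,27,28,29,30,31): 0⊕1⊕0⊕1⊕0⊕1⊕0⊕0⊕0⊕0⊕1⊕0⊕0⊕1⊕0⊕1 = 0
s16 (pos 16,17,18,19,20,21,22,23,24,25,26,27,28,29,30,31): 0⊕1⊕0⊕1⊕0⊕0⊕0⊕0⊕0⊕0⊕1⊕0⊕0⊕1⊕0⊕1 = 1
Syndrome s16…s1 = 10110 → error at position 22.
Flip position 22: 0101100010101000101000000100101 → 0101100010101000101001000100101

0101100010101000101001000100101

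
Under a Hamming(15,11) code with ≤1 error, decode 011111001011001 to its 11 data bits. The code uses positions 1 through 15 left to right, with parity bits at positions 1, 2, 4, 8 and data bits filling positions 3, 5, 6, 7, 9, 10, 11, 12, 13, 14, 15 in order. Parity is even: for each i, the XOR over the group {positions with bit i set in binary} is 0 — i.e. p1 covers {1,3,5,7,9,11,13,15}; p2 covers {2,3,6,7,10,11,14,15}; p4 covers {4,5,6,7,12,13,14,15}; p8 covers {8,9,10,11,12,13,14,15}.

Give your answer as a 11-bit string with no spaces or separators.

11111011001

s1 (pos 1,3,5,7,9,11,13,15): 0⊕1⊕1⊕0⊕1⊕1⊕0⊕1 = 1
s2 (pos 2,3,6,7,10,11,14,15): 1⊕1⊕1⊕0⊕0⊕1⊕0⊕1 = 1
s4 (pos 4,5,6,7,12,13,14,15): 1⊕1⊕1⊕0⊕1⊕0⊕0⊕1 = 1
s8 (pos 8,9,10,11,12,13,14,15): 0⊕1⊕0⊕1⊕1⊕0⊕0⊕1 = 0
Syndrome s8…s1 = 0111 → error at position 7.
Flip position 7: 011111001011001 → 011111101011001
Read data bits from positions 3,5,6,7,9,10,11,12,13,14,15: 11111011001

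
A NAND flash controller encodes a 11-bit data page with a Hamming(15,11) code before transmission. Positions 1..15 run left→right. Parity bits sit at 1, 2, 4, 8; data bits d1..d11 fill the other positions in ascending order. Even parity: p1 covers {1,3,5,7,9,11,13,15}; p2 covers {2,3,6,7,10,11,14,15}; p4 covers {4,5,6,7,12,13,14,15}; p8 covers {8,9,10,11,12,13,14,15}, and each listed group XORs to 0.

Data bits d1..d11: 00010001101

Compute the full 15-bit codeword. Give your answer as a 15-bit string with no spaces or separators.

Place data at non-parity positions: p1 p2 0 p4 0 0 1 p8 0 0 0 1 1 0 1
p1 (pos 1,3,5,7,9,11,13,15): XOR of data positions = 0⊕0⊕1⊕0⊕0⊕1⊕1 = 1
p2 (pos 2,3,6,7,10,11,14,15): XOR of data positions = 0⊕0⊕1⊕0⊕0⊕0⊕1 = 0
p4 (pos 4,5,6,7,12,13,14,15): XOR of data positions = 0⊕0⊕1⊕1⊕1⊕0⊕1 = 0
p8 (pos 8,9,10,11,12,13,14,15): XOR of data positions = 0⊕0⊕0⊕1⊕1⊕0⊕1 = 1
Codeword: 100000110001101

100000110001101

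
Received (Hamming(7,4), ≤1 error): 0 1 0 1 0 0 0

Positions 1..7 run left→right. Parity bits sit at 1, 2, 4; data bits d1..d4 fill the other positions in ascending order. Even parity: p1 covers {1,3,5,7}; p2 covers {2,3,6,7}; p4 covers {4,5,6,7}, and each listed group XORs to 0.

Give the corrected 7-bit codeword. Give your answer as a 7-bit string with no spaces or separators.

s1 (pos 1,3,5,7): 0⊕0⊕0⊕0 = 0
s2 (pos 2,3,6,7): 1⊕0⊕0⊕0 = 1
s4 (pos 4,5,6,7): 1⊕0⊕0⊕0 = 1
Syndrome s4…s1 = 110 → error at position 6.
Flip position 6: 0101000 → 0101010

0101010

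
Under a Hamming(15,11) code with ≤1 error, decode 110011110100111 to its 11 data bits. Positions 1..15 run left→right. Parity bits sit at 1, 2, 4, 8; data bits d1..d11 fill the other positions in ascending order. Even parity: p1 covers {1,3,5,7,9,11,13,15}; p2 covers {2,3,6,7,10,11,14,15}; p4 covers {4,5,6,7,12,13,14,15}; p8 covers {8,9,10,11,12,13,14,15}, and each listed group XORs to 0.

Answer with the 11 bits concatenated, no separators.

01111100111

s1 (pos 1,3,5,7,9,11,13,15): 1⊕0⊕1⊕1⊕0⊕0⊕1⊕1 = 1
s2 (pos 2,3,6,7,10,11,14,15): 1⊕0⊕1⊕1⊕1⊕0⊕1⊕1 = 0
s4 (pos 4,5,6,7,12,13,14,15): 0⊕1⊕1⊕1⊕0⊕1⊕1⊕1 = 0
s8 (pos 8,9,10,11,12,13,14,15): 1⊕0⊕1⊕0⊕0⊕1⊕1⊕1 = 1
Syndrome s8…s1 = 1001 → error at position 9.
Flip position 9: 110011110100111 → 110011111100111
Read data bits from positions 3,5,6,7,9,10,11,12,13,14,15: 01111100111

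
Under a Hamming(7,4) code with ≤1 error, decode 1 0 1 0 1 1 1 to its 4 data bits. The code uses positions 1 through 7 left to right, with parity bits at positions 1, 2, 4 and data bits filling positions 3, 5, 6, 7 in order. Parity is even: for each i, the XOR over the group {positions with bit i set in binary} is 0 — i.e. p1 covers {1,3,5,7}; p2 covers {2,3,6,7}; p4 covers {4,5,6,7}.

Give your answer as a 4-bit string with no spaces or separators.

s1 (pos 1,3,5,7): 1⊕1⊕1⊕1 = 0
s2 (pos 2,3,6,7): 0⊕1⊕1⊕1 = 1
s4 (pos 4,5,6,7): 0⊕1⊕1⊕1 = 1
Syndrome s4…s1 = 110 → error at position 6.
Flip position 6: 1010111 → 1010101
Read data bits from positions 3,5,6,7: 1101

1101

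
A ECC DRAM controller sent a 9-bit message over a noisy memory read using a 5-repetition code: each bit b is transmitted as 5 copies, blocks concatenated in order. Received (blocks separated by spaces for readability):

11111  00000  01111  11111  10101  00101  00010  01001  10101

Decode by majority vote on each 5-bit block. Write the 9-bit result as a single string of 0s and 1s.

Block 1 (11111): 5 ones → 1
Block 2 (00000): 0 ones → 0
Block 3 (01111): 4 ones → 1
Block 4 (11111): 5 ones → 1
Block 5 (10101): 3 ones → 1
Block 6 (00101): 2 ones → 0
Block 7 (00010): 1 one → 0
Block 8 (01001): 2 ones → 0
Block 9 (10101): 3 ones → 1

101110001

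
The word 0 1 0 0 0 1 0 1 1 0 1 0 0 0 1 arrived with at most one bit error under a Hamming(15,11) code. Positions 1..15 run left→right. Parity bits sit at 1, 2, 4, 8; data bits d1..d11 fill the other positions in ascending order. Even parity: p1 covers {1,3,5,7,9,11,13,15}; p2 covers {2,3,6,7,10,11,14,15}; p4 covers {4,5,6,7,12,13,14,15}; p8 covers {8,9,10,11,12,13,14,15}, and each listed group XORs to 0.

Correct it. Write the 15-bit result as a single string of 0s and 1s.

110001011010001

s1 (pos 1,3,5,7,9,11,13,15): 0⊕0⊕0⊕0⊕1⊕1⊕0⊕1 = 1
s2 (pos 2,3,6,7,10,11,14,15): 1⊕0⊕1⊕0⊕0⊕1⊕0⊕1 = 0
s4 (pos 4,5,6,7,12,13,14,15): 0⊕0⊕1⊕0⊕0⊕0⊕0⊕1 = 0
s8 (pos 8,9,10,11,12,13,14,15): 1⊕1⊕0⊕1⊕0⊕0⊕0⊕1 = 0
Syndrome s8…s1 = 0001 → error at position 1.
Flip position 1: 010001011010001 → 110001011010001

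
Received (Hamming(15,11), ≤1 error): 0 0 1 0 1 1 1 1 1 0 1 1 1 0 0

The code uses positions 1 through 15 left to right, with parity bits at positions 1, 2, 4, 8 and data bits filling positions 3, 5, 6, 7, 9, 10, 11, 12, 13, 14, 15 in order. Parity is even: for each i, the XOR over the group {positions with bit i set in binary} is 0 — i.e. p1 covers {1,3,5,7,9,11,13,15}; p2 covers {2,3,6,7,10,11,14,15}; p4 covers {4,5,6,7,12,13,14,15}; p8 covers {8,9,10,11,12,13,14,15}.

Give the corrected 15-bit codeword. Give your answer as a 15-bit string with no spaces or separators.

001011111010100

s1 (pos 1,3,5,7,9,11,13,15): 0⊕1⊕1⊕1⊕1⊕1⊕1⊕0 = 0
s2 (pos 2,3,6,7,10,11,14,15): 0⊕1⊕1⊕1⊕0⊕1⊕0⊕0 = 0
s4 (pos 4,5,6,7,12,13,14,15): 0⊕1⊕1⊕1⊕1⊕1⊕0⊕0 = 1
s8 (pos 8,9,10,11,12,13,14,15): 1⊕1⊕0⊕1⊕1⊕1⊕0⊕0 = 1
Syndrome s8…s1 = 1100 → error at position 12.
Flip position 12: 001011111011100 → 001011111010100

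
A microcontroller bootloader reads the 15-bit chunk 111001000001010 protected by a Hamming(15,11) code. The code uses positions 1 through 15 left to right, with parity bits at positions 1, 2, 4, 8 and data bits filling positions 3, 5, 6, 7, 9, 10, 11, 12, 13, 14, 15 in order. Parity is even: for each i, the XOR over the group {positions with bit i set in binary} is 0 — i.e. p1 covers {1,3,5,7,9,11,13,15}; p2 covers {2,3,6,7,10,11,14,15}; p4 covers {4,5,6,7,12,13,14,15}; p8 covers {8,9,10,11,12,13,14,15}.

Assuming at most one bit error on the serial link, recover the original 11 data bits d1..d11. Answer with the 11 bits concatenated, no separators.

10100001010

s1 (pos 1,3,5,7,9,11,13,15): 1⊕1⊕0⊕0⊕0⊕0⊕0⊕0 = 0
s2 (pos 2,3,6,7,10,11,14,15): 1⊕1⊕1⊕0⊕0⊕0⊕1⊕0 = 0
s4 (pos 4,5,6,7,12,13,14,15): 0⊕0⊕1⊕0⊕1⊕0⊕1⊕0 = 1
s8 (pos 8,9,10,11,12,13,14,15): 0⊕0⊕0⊕0⊕1⊕0⊕1⊕0 = 0
Syndrome s8…s1 = 0100 → error at position 4.
Flip position 4: 111001000001010 → 111101000001010
Read data bits from positions 3,5,6,7,9,10,11,12,13,14,15: 10100001010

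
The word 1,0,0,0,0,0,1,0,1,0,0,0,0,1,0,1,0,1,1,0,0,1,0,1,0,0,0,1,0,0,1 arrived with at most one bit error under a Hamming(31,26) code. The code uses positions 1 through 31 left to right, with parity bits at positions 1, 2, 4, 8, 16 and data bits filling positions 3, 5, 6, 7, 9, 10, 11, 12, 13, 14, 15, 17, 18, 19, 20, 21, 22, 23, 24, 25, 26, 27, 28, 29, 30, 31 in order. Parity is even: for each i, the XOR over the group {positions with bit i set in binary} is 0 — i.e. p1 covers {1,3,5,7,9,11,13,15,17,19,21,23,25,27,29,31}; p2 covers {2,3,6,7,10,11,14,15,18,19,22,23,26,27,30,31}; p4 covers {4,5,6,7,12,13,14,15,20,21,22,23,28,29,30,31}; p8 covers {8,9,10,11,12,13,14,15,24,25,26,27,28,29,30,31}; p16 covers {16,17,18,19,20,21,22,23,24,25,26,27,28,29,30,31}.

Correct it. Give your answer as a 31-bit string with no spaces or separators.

1000001010000101011001010001101

s1 (pos 1,3,5,7,9,11,13,15,17,19,21,23,25,27,29,31): 1⊕0⊕0⊕1⊕1⊕0⊕0⊕0⊕0⊕1⊕0⊕0⊕0⊕0⊕0⊕1 = 1
s2 (pos 2,3,6,7,10,11,14,15,18,19,22,23,26,27,30,31): 0⊕0⊕0⊕1⊕0⊕0⊕1⊕0⊕1⊕1⊕1⊕0⊕0⊕0⊕0⊕1 = 0
s4 (pos 4,5,6,7,12,13,14,15,20,21,22,23,28,29,30,31): 0⊕0⊕0⊕1⊕0⊕0⊕1⊕0⊕0⊕0⊕1⊕0⊕1⊕0⊕0⊕1 = 1
s8 (pos 8,9,10,11,12,13,14,15,24,25,26,27,28,29,30,31): 0⊕1⊕0⊕0⊕0⊕0⊕1⊕0⊕1⊕0⊕0⊕0⊕1⊕0⊕0⊕1 = 1
s16 (pos 16,17,18,19,20,21,22,23,24,25,26,27,28,29,30,31): 1⊕0⊕1⊕1⊕0⊕0⊕1⊕0⊕1⊕0⊕0⊕0⊕1⊕0⊕0⊕1 = 1
Syndrome s16…s1 = 11101 → error at position 29.
Flip position 29: 1000001010000101011001010001001 → 1000001010000101011001010001101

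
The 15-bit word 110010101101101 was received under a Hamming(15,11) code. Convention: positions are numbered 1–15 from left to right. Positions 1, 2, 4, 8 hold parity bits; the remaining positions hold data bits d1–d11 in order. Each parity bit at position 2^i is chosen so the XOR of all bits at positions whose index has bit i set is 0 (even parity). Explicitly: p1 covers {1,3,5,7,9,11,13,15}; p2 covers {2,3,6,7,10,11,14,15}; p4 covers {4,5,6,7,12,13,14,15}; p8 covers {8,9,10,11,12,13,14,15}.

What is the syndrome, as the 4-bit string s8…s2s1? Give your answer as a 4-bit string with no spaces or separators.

s1 (pos 1,3,5,7,9,11,13,15): 1⊕0⊕1⊕1⊕1⊕0⊕1⊕1 = 0
s2 (pos 2,3,6,7,10,11,14,15): 1⊕0⊕0⊕1⊕1⊕0⊕0⊕1 = 0
s4 (pos 4,5,6,7,12,13,14,15): 0⊕1⊕0⊕1⊕1⊕1⊕0⊕1 = 1
s8 (pos 8,9,10,11,12,13,14,15): 0⊕1⊕1⊕0⊕1⊕1⊕0⊕1 = 1
Syndrome s8…s1 = 1100 → error at position 12.

1100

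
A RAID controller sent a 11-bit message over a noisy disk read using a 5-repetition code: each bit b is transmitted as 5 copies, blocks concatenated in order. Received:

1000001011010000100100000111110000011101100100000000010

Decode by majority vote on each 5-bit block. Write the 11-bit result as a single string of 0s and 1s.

01000101000

Block 1 (10000): 1 one → 0
Block 2 (01011): 3 ones → 1
Block 3 (01000): 1 one → 0
Block 4 (01001): 2 ones → 0
Block 5 (00000): 0 ones → 0
Block 6 (11111): 5 ones → 1
Block 7 (00000): 0 ones → 0
Block 8 (11101): 4 ones → 1
Block 9 (10010): 2 ones → 0
Block 10 (00000): 0 ones → 0
Block 11 (00010): 1 one → 0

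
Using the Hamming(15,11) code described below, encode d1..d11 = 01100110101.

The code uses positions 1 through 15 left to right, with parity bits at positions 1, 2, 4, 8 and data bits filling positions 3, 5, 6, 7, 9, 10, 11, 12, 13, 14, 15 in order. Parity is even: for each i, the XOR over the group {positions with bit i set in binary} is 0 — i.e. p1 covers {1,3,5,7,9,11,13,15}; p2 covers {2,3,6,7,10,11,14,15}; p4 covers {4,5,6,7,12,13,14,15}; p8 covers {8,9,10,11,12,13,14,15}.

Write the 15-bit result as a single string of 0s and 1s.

000011000110101

Place data at non-parity positions: p1 p2 0 p4 1 1 0 p8 0 1 1 0 1 0 1
p1 (pos 1,3,5,7,9,11,13,15): XOR of data positions = 0⊕1⊕0⊕0⊕1⊕1⊕1 = 0
p2 (pos 2,3,6,7,10,11,14,15): XOR of data positions = 0⊕1⊕0⊕1⊕1⊕0⊕1 = 0
p4 (pos 4,5,6,7,12,13,14,15): XOR of data positions = 1⊕1⊕0⊕0⊕1⊕0⊕1 = 0
p8 (pos 8,9,10,11,12,13,14,15): XOR of data positions = 0⊕1⊕1⊕0⊕1⊕0⊕1 = 0
Codeword: 000011000110101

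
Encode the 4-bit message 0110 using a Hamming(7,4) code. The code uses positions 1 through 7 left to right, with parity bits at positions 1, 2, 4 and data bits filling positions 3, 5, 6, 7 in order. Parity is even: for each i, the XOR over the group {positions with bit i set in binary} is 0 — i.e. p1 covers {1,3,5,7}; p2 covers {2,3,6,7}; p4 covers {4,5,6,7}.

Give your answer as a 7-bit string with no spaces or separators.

Place data at non-parity positions: p1 p2 0 p4 1 1 0
p1 (pos 1,3,5,7): XOR of data positions = 0⊕1⊕0 = 1
p2 (pos 2,3,6,7): XOR of data positions = 0⊕1⊕0 = 1
p4 (pos 4,5,6,7): XOR of data positions = 1⊕1⊕0 = 0
Codeword: 1100110

1100110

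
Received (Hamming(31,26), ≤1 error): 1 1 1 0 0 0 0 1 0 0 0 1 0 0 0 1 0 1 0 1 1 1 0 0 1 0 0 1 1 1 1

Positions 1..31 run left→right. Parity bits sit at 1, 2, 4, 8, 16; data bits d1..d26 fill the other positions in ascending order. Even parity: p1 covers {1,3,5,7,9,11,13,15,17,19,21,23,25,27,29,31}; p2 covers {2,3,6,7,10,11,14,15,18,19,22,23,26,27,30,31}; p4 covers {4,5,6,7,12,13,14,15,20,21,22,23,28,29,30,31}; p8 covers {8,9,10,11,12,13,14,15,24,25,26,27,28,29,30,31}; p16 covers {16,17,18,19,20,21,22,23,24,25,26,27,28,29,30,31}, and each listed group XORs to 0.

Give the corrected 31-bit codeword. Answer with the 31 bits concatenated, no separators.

s1 (pos 1,3,5,7,9,11,13,15,17,19,21,23,25,27,29,31): 1⊕1⊕0⊕0⊕0⊕0⊕0⊕0⊕0⊕0⊕1⊕0⊕1⊕0⊕1⊕1 = 0
s2 (pos 2,3,6,7,10,11,14,15,18,19,22,23,26,27,30,31): 1⊕1⊕0⊕0⊕0⊕0⊕0⊕0⊕1⊕0⊕1⊕0⊕0⊕0⊕1⊕1 = 0
s4 (pos 4,5,6,7,12,13,14,15,20,21,22,23,28,29,30,31): 0⊕0⊕0⊕0⊕1⊕0⊕0⊕0⊕1⊕1⊕1⊕0⊕1⊕1⊕1⊕1 = 0
s8 (pos 8,9,10,11,12,13,14,15,24,25,26,27,28,29,30,31): 1⊕0⊕0⊕0⊕1⊕0⊕0⊕0⊕0⊕1⊕0⊕0⊕1⊕1⊕1⊕1 = 1
s16 (pos 16,17,18,19,20,21,22,23,24,25,26,27,28,29,30,31): 1⊕0⊕1⊕0⊕1⊕1⊕1⊕0⊕0⊕1⊕0⊕0⊕1⊕1⊕1⊕1 = 0
Syndrome s16…s1 = 01000 → error at position 8.
Flip position 8: 1110000100010001010111001001111 → 1110000000010001010111001001111

1110000000010001010111001001111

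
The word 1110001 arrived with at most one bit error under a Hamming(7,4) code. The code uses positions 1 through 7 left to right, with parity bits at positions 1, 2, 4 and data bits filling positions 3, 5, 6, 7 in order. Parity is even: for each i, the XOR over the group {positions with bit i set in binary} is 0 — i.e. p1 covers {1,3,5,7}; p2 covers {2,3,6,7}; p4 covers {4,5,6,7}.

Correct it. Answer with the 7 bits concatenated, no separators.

s1 (pos 1,3,5,7): 1⊕1⊕0⊕1 = 1
s2 (pos 2,3,6,7): 1⊕1⊕0⊕1 = 1
s4 (pos 4,5,6,7): 0⊕0⊕0⊕1 = 1
Syndrome s4…s1 = 111 → error at position 7.
Flip position 7: 1110001 → 1110000

1110000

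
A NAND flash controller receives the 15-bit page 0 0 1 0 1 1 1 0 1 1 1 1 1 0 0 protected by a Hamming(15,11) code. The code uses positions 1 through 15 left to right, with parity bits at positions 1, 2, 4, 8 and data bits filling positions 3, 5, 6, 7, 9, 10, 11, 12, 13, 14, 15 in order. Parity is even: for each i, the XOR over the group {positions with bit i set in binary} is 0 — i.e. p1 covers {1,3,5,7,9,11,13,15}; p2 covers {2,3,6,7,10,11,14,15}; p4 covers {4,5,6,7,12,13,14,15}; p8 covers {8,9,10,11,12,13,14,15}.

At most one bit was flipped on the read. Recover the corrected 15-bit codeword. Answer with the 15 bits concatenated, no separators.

001011101111110

s1 (pos 1,3,5,7,9,11,13,15): 0⊕1⊕1⊕1⊕1⊕1⊕1⊕0 = 0
s2 (pos 2,3,6,7,10,11,14,15): 0⊕1⊕1⊕1⊕1⊕1⊕0⊕0 = 1
s4 (pos 4,5,6,7,12,13,14,15): 0⊕1⊕1⊕1⊕1⊕1⊕0⊕0 = 1
s8 (pos 8,9,10,11,12,13,14,15): 0⊕1⊕1⊕1⊕1⊕1⊕0⊕0 = 1
Syndrome s8…s1 = 1110 → error at position 14.
Flip position 14: 001011101111100 → 001011101111110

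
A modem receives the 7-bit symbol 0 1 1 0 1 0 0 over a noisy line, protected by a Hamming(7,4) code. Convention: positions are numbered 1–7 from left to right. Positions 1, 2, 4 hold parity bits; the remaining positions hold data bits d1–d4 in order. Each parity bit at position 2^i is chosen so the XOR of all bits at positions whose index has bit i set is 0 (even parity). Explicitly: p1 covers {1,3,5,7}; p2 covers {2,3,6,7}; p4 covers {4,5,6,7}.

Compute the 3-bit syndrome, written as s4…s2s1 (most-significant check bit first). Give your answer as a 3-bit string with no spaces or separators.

s1 (pos 1,3,5,7): 0⊕1⊕1⊕0 = 0
s2 (pos 2,3,6,7): 1⊕1⊕0⊕0 = 0
s4 (pos 4,5,6,7): 0⊕1⊕0⊕0 = 1
Syndrome s4…s1 = 100 → error at position 4.

100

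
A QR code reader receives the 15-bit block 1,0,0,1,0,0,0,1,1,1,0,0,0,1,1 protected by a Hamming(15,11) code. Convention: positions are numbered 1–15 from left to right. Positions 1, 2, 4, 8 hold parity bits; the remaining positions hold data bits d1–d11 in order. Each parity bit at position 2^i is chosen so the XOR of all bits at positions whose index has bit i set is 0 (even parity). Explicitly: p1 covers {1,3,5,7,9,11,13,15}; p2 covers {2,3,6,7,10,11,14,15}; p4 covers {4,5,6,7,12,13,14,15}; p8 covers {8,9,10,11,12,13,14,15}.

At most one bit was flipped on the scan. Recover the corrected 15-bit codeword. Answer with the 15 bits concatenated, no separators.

s1 (pos 1,3,5,7,9,11,13,15): 1⊕0⊕0⊕0⊕1⊕0⊕0⊕1 = 1
s2 (pos 2,3,6,7,10,11,14,15): 0⊕0⊕0⊕0⊕1⊕0⊕1⊕1 = 1
s4 (pos 4,5,6,7,12,13,14,15): 1⊕0⊕0⊕0⊕0⊕0⊕1⊕1 = 1
s8 (pos 8,9,10,11,12,13,14,15): 1⊕1⊕1⊕0⊕0⊕0⊕1⊕1 = 1
Syndrome s8…s1 = 1111 → error at position 15.
Flip position 15: 100100011100011 → 100100011100010

100100011100010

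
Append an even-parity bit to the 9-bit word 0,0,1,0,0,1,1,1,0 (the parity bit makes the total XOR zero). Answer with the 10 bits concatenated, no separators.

0010011100

XOR of the 9 data bits: 0⊕0⊕1⊕0⊕0⊕1⊕1⊕1⊕0 = 0
Parity bit = 0 (so all 10 bits XOR to 0).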